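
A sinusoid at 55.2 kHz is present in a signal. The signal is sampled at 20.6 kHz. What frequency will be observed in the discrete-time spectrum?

6.6 kHz

55.2 kHz mod fs = 14 kHz.
14 kHz > fs/2 = 10.3 kHz, folds to fs − 14 kHz = 6.6 kHz.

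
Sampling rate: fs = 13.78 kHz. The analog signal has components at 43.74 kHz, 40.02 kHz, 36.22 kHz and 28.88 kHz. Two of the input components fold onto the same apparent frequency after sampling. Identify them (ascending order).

28.88 kHz, 40.02 kHz

fs/2 = 6.89 kHz.
43.74 kHz mod fs = 2.4 kHz.
2.4 kHz ≤ fs/2 = 6.89 kHz, appears at 2.4 kHz.
40.02 kHz mod fs = 12.46 kHz.
12.46 kHz > fs/2 = 6.89 kHz, folds to fs − 12.46 kHz = 1.32 kHz.
36.22 kHz mod fs = 8.66 kHz.
8.66 kHz > fs/2 = 6.89 kHz, folds to fs − 8.66 kHz = 5.12 kHz.
28.88 kHz mod fs = 1.32 kHz.
1.32 kHz ≤ fs/2 = 6.89 kHz, appears at 1.32 kHz.
28.88 kHz and 40.02 kHz both map to 1.32 kHz.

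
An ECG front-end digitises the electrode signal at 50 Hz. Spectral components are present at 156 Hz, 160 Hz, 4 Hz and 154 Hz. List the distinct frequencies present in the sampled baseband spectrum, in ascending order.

4 Hz, 6 Hz, 10 Hz

fs/2 = 25 Hz.
156 Hz mod fs = 6 Hz.
6 Hz ≤ fs/2 = 25 Hz, appears at 6 Hz.
160 Hz mod fs = 10 Hz.
10 Hz ≤ fs/2 = 25 Hz, appears at 10 Hz.
4 Hz ≤ fs/2 = 25 Hz, passes unchanged.
154 Hz mod fs = 4 Hz.
4 Hz ≤ fs/2 = 25 Hz, appears at 4 Hz.
Distinct values: {4 Hz, 6 Hz, 10 Hz}.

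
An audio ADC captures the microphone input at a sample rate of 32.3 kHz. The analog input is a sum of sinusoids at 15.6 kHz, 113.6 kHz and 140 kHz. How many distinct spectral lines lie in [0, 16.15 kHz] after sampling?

fs/2 = 16.15 kHz.
15.6 kHz ≤ fs/2 = 16.15 kHz, passes unchanged.
113.6 kHz mod fs = 16.7 kHz.
16.7 kHz > fs/2 = 16.15 kHz, folds to fs − 16.7 kHz = 15.6 kHz.
140 kHz mod fs = 10.8 kHz.
10.8 kHz ≤ fs/2 = 16.15 kHz, appears at 10.8 kHz.
Distinct values: {10.8 kHz, 15.6 kHz} → 2.

2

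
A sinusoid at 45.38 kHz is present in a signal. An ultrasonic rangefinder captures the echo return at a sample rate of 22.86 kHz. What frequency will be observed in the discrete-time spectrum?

0.34 kHz

45.38 kHz mod fs = 22.52 kHz.
22.52 kHz > fs/2 = 11.43 kHz, folds to fs − 22.52 kHz = 0.34 kHz.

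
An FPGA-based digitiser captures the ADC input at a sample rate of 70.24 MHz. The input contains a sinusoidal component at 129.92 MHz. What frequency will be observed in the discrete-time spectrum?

10.56 MHz

129.92 MHz mod fs = 59.68 MHz.
59.68 MHz > fs/2 = 35.12 MHz, folds to fs − 59.68 MHz = 10.56 MHz.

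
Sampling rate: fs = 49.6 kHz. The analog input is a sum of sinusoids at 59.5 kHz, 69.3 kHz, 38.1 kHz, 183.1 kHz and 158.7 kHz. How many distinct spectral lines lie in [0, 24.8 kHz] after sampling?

4

fs/2 = 24.8 kHz.
59.5 kHz mod fs = 9.9 kHz.
9.9 kHz ≤ fs/2 = 24.8 kHz, appears at 9.9 kHz.
69.3 kHz mod fs = 19.7 kHz.
19.7 kHz ≤ fs/2 = 24.8 kHz, appears at 19.7 kHz.
38.1 kHz > fs/2 = 24.8 kHz, folds to fs − 38.1 kHz = 11.5 kHz.
183.1 kHz mod fs = 34.3 kHz.
34.3 kHz > fs/2 = 24.8 kHz, folds to fs − 34.3 kHz = 15.3 kHz.
158.7 kHz mod fs = 9.9 kHz.
9.9 kHz ≤ fs/2 = 24.8 kHz, appears at 9.9 kHz.
Distinct values: {9.9 kHz, 11.5 kHz, 15.3 kHz, 19.7 kHz} → 4.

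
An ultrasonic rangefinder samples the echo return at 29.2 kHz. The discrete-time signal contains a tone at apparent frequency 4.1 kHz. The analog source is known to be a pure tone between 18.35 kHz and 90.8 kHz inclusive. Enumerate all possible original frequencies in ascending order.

Frequencies that alias to 4.1 kHz are k·fs ± 4.1 kHz for integer k ≥ 0.
k=0: 4.1 kHz.
k=1: 25.1 kHz, 33.3 kHz.
k=2: 54.3 kHz, 62.5 kHz.
k=3: 83.5 kHz, 91.7 kHz.
k=4: 112.7 kHz, 120.9 kHz.
Within [18.35 kHz, 90.8 kHz]: 25.1 kHz, 33.3 kHz, 54.3 kHz, 62.5 kHz, 83.5 kHz.

25.1 kHz, 33.3 kHz, 54.3 kHz, 62.5 kHz, 83.5 kHz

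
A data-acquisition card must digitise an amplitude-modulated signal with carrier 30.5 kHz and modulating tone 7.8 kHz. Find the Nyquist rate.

AM sidebands sit at fc ± fm = 22.7 kHz and 38.3 kHz.
Highest-frequency component: 38.3 kHz.
Nyquist rate = 2 × 38.3 kHz = 76.6 kHz.

76.6 kHz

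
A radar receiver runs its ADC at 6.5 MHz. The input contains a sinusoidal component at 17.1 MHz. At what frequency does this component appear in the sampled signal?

2.4 MHz

17.1 MHz mod fs = 4.1 MHz.
4.1 MHz > fs/2 = 3.25 MHz, folds to fs − 4.1 MHz = 2.4 MHz.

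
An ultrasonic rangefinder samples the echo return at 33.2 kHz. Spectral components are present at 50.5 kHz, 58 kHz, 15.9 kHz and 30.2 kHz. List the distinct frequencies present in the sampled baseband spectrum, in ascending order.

fs/2 = 16.6 kHz.
50.5 kHz mod fs = 17.3 kHz.
17.3 kHz > fs/2 = 16.6 kHz, folds to fs − 17.3 kHz = 15.9 kHz.
58 kHz mod fs = 24.8 kHz.
24.8 kHz > fs/2 = 16.6 kHz, folds to fs − 24.8 kHz = 8.4 kHz.
15.9 kHz ≤ fs/2 = 16.6 kHz, passes unchanged.
30.2 kHz > fs/2 = 16.6 kHz, folds to fs − 30.2 kHz = 3 kHz.
Distinct values: {3 kHz, 8.4 kHz, 15.9 kHz}.

3 kHz, 8.4 kHz, 15.9 kHz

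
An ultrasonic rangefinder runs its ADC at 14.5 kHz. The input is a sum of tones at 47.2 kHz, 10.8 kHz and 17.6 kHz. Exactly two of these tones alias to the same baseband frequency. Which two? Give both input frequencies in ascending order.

10.8 kHz, 47.2 kHz

fs/2 = 7.25 kHz.
47.2 kHz mod fs = 3.7 kHz.
3.7 kHz ≤ fs/2 = 7.25 kHz, appears at 3.7 kHz.
10.8 kHz > fs/2 = 7.25 kHz, folds to fs − 10.8 kHz = 3.7 kHz.
17.6 kHz mod fs = 3.1 kHz.
3.1 kHz ≤ fs/2 = 7.25 kHz, appears at 3.1 kHz.
10.8 kHz and 47.2 kHz both map to 3.7 kHz.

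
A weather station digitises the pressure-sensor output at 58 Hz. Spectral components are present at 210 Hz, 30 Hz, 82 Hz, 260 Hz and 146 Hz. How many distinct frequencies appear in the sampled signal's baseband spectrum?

fs/2 = 29 Hz.
210 Hz mod fs = 36 Hz.
36 Hz > fs/2 = 29 Hz, folds to fs − 36 Hz = 22 Hz.
30 Hz > fs/2 = 29 Hz, folds to fs − 30 Hz = 28 Hz.
82 Hz mod fs = 24 Hz.
24 Hz ≤ fs/2 = 29 Hz, appears at 24 Hz.
260 Hz mod fs = 28 Hz.
28 Hz ≤ fs/2 = 29 Hz, appears at 28 Hz.
146 Hz mod fs = 30 Hz.
30 Hz > fs/2 = 29 Hz, folds to fs − 30 Hz = 28 Hz.
Distinct values: {22 Hz, 24 Hz, 28 Hz} → 3.

3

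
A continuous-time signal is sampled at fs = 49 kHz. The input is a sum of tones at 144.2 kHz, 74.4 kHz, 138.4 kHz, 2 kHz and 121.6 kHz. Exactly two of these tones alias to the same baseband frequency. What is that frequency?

fs/2 = 24.5 kHz.
144.2 kHz mod fs = 46.2 kHz.
46.2 kHz > fs/2 = 24.5 kHz, folds to fs − 46.2 kHz = 2.8 kHz.
74.4 kHz mod fs = 25.4 kHz.
25.4 kHz > fs/2 = 24.5 kHz, folds to fs − 25.4 kHz = 23.6 kHz.
138.4 kHz mod fs = 40.4 kHz.
40.4 kHz > fs/2 = 24.5 kHz, folds to fs − 40.4 kHz = 8.6 kHz.
2 kHz ≤ fs/2 = 24.5 kHz, passes unchanged.
121.6 kHz mod fs = 23.6 kHz.
23.6 kHz ≤ fs/2 = 24.5 kHz, appears at 23.6 kHz.
74.4 kHz and 121.6 kHz both map to 23.6 kHz.

23.6 kHz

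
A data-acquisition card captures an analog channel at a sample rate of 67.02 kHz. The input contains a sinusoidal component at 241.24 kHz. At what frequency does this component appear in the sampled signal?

26.84 kHz

241.24 kHz mod fs = 40.18 kHz.
40.18 kHz > fs/2 = 33.51 kHz, folds to fs − 40.18 kHz = 26.84 kHz.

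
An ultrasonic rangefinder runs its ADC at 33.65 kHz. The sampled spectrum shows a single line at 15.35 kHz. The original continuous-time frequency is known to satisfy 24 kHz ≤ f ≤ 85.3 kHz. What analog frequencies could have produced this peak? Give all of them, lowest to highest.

Frequencies that alias to 15.35 kHz are k·fs ± 15.35 kHz for integer k ≥ 0.
k=0: 15.35 kHz.
k=1: 18.3 kHz, 49 kHz.
k=2: 51.95 kHz, 82.65 kHz.
k=3: 85.6 kHz, 116.3 kHz.
Within [24 kHz, 85.3 kHz]: 49 kHz, 51.95 kHz, 82.65 kHz.

49 kHz, 51.95 kHz, 82.65 kHz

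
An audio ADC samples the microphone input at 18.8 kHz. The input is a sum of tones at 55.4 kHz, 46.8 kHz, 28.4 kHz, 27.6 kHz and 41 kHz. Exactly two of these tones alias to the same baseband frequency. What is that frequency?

9.2 kHz

fs/2 = 9.4 kHz.
55.4 kHz mod fs = 17.8 kHz.
17.8 kHz > fs/2 = 9.4 kHz, folds to fs − 17.8 kHz = 1 kHz.
46.8 kHz mod fs = 9.2 kHz.
9.2 kHz ≤ fs/2 = 9.4 kHz, appears at 9.2 kHz.
28.4 kHz mod fs = 9.6 kHz.
9.6 kHz > fs/2 = 9.4 kHz, folds to fs − 9.6 kHz = 9.2 kHz.
27.6 kHz mod fs = 8.8 kHz.
8.8 kHz ≤ fs/2 = 9.4 kHz, appears at 8.8 kHz.
41 kHz mod fs = 3.4 kHz.
3.4 kHz ≤ fs/2 = 9.4 kHz, appears at 3.4 kHz.
28.4 kHz and 46.8 kHz both map to 9.2 kHz.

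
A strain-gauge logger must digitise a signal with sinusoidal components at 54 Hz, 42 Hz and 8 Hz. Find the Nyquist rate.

Highest-frequency component: 54 Hz.
Nyquist rate = 2 × 54 Hz = 108 Hz.

108 Hz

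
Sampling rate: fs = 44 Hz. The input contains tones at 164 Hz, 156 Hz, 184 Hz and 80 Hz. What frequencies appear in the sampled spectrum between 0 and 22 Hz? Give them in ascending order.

fs/2 = 22 Hz.
164 Hz mod fs = 32 Hz.
32 Hz > fs/2 = 22 Hz, folds to fs − 32 Hz = 12 Hz.
156 Hz mod fs = 24 Hz.
24 Hz > fs/2 = 22 Hz, folds to fs − 24 Hz = 20 Hz.
184 Hz mod fs = 8 Hz.
8 Hz ≤ fs/2 = 22 Hz, appears at 8 Hz.
80 Hz mod fs = 36 Hz.
36 Hz > fs/2 = 22 Hz, folds to fs − 36 Hz = 8 Hz.
Distinct values: {8 Hz, 12 Hz, 20 Hz}.

8 Hz, 12 Hz, 20 Hz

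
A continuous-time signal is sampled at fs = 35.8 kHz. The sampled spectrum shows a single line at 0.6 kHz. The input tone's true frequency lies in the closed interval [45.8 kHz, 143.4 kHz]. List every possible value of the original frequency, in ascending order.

Frequencies that alias to 0.6 kHz are k·fs ± 0.6 kHz for integer k ≥ 0.
k=0: 0.6 kHz.
k=1: 35.2 kHz, 36.4 kHz.
k=2: 71 kHz, 72.2 kHz.
k=3: 106.8 kHz, 108 kHz.
k=4: 142.6 kHz, 143.8 kHz.
k=5: 178.4 kHz, 179.6 kHz.
Within [45.8 kHz, 143.4 kHz]: 71 kHz, 72.2 kHz, 106.8 kHz, 108 kHz, 142.6 kHz.

71 kHz, 72.2 kHz, 106.8 kHz, 108 kHz, 142.6 kHz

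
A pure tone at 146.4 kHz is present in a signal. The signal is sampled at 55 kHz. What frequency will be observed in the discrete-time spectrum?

18.6 kHz

146.4 kHz mod fs = 36.4 kHz.
36.4 kHz > fs/2 = 27.5 kHz, folds to fs − 36.4 kHz = 18.6 kHz.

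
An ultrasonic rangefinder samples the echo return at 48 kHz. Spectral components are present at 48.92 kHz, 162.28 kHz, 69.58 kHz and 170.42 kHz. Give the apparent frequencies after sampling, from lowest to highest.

0.92 kHz, 18.28 kHz, 21.58 kHz

fs/2 = 24 kHz.
48.92 kHz mod fs = 0.92 kHz.
0.92 kHz ≤ fs/2 = 24 kHz, appears at 0.92 kHz.
162.28 kHz mod fs = 18.28 kHz.
18.28 kHz ≤ fs/2 = 24 kHz, appears at 18.28 kHz.
69.58 kHz mod fs = 21.58 kHz.
21.58 kHz ≤ fs/2 = 24 kHz, appears at 21.58 kHz.
170.42 kHz mod fs = 26.42 kHz.
26.42 kHz > fs/2 = 24 kHz, folds to fs − 26.42 kHz = 21.58 kHz.
Distinct values: {0.92 kHz, 18.28 kHz, 21.58 kHz}.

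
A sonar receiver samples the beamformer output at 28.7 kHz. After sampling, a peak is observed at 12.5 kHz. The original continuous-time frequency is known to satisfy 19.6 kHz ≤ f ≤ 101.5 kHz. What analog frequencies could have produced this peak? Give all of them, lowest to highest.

41.2 kHz, 44.9 kHz, 69.9 kHz, 73.6 kHz, 98.6 kHz

Frequencies that alias to 12.5 kHz are k·fs ± 12.5 kHz for integer k ≥ 0.
k=0: 12.5 kHz.
k=1: 16.2 kHz, 41.2 kHz.
k=2: 44.9 kHz, 69.9 kHz.
k=3: 73.6 kHz, 98.6 kHz.
k=4: 102.3 kHz, 127.3 kHz.
Within [19.6 kHz, 101.5 kHz]: 41.2 kHz, 44.9 kHz, 69.9 kHz, 73.6 kHz, 98.6 kHz.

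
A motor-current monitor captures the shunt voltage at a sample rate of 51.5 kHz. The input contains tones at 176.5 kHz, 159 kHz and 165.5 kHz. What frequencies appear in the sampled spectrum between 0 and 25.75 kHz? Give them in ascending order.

fs/2 = 25.75 kHz.
176.5 kHz mod fs = 22 kHz.
22 kHz ≤ fs/2 = 25.75 kHz, appears at 22 kHz.
159 kHz mod fs = 4.5 kHz.
4.5 kHz ≤ fs/2 = 25.75 kHz, appears at 4.5 kHz.
165.5 kHz mod fs = 11 kHz.
11 kHz ≤ fs/2 = 25.75 kHz, appears at 11 kHz.
Distinct values: {4.5 kHz, 11 kHz, 22 kHz}.

4.5 kHz, 11 kHz, 22 kHz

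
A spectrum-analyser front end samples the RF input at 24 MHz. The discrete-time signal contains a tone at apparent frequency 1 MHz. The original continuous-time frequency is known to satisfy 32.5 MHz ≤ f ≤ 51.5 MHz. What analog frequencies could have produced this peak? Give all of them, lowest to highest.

Frequencies that alias to 1 MHz are k·fs ± 1 MHz for integer k ≥ 0.
k=0: 1 MHz.
k=1: 23 MHz, 25 MHz.
k=2: 47 MHz, 49 MHz.
k=3: 71 MHz, 73 MHz.
Within [32.5 MHz, 51.5 MHz]: 47 MHz, 49 MHz.

47 MHz, 49 MHz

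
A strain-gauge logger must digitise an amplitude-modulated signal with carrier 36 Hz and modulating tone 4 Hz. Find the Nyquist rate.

AM sidebands sit at fc ± fm = 32 Hz and 40 Hz.
Highest-frequency component: 40 Hz.
Nyquist rate = 2 × 40 Hz = 80 Hz.

80 Hz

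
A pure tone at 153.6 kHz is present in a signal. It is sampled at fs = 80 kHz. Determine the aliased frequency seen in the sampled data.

6.4 kHz

153.6 kHz mod fs = 73.6 kHz.
73.6 kHz > fs/2 = 40 kHz, folds to fs − 73.6 kHz = 6.4 kHz.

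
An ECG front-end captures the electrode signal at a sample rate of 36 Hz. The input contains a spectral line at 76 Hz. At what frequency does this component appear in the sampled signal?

4 Hz

76 Hz mod fs = 4 Hz.
4 Hz ≤ fs/2 = 18 Hz, appears at 4 Hz.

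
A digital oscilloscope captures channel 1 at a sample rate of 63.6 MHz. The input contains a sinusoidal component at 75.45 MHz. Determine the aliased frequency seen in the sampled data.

75.45 MHz mod fs = 11.85 MHz.
11.85 MHz ≤ fs/2 = 31.8 MHz, appears at 11.85 MHz.

11.85 MHz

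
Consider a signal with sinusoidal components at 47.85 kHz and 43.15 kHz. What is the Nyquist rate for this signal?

Highest-frequency component: 47.85 kHz.
Nyquist rate = 2 × 47.85 kHz = 95.7 kHz.

95.7 kHz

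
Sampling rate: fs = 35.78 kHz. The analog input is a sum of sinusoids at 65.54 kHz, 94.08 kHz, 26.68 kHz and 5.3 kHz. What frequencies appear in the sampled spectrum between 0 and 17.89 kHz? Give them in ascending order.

fs/2 = 17.89 kHz.
65.54 kHz mod fs = 29.76 kHz.
29.76 kHz > fs/2 = 17.89 kHz, folds to fs − 29.76 kHz = 6.02 kHz.
94.08 kHz mod fs = 22.52 kHz.
22.52 kHz > fs/2 = 17.89 kHz, folds to fs − 22.52 kHz = 13.26 kHz.
26.68 kHz > fs/2 = 17.89 kHz, folds to fs − 26.68 kHz = 9.1 kHz.
5.3 kHz ≤ fs/2 = 17.89 kHz, passes unchanged.
Distinct values: {5.3 kHz, 6.02 kHz, 9.1 kHz, 13.26 kHz}.

5.3 kHz, 6.02 kHz, 9.1 kHz, 13.26 kHz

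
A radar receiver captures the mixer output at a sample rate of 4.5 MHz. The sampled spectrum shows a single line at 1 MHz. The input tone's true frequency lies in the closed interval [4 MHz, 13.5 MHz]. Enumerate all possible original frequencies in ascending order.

Frequencies that alias to 1 MHz are k·fs ± 1 MHz for integer k ≥ 0.
k=0: 1 MHz.
k=1: 3.5 MHz, 5.5 MHz.
k=2: 8 MHz, 10 MHz.
k=3: 12.5 MHz, 14.5 MHz.
k=4: 17 MHz, 19 MHz.
Within [4 MHz, 13.5 MHz]: 5.5 MHz, 8 MHz, 10 MHz, 12.5 MHz.

5.5 MHz, 8 MHz, 10 MHz, 12.5 MHz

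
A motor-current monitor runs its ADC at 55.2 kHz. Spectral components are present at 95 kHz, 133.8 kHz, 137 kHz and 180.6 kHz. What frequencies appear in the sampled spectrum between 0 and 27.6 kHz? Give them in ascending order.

15 kHz, 15.4 kHz, 23.4 kHz, 26.6 kHz

fs/2 = 27.6 kHz.
95 kHz mod fs = 39.8 kHz.
39.8 kHz > fs/2 = 27.6 kHz, folds to fs − 39.8 kHz = 15.4 kHz.
133.8 kHz mod fs = 23.4 kHz.
23.4 kHz ≤ fs/2 = 27.6 kHz, appears at 23.4 kHz.
137 kHz mod fs = 26.6 kHz.
26.6 kHz ≤ fs/2 = 27.6 kHz, appears at 26.6 kHz.
180.6 kHz mod fs = 15 kHz.
15 kHz ≤ fs/2 = 27.6 kHz, appears at 15 kHz.
Distinct values: {15 kHz, 15.4 kHz, 23.4 kHz, 26.6 kHz}.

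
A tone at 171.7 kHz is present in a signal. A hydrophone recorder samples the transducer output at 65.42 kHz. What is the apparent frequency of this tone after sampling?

171.7 kHz mod fs = 40.86 kHz.
40.86 kHz > fs/2 = 32.71 kHz, folds to fs − 40.86 kHz = 24.56 kHz.

24.56 kHz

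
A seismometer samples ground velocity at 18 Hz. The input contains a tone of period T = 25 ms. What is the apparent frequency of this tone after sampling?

T = 25 ms → f = 1/T = 40 Hz.
40 Hz mod fs = 4 Hz.
4 Hz ≤ fs/2 = 9 Hz, appears at 4 Hz.

4 Hz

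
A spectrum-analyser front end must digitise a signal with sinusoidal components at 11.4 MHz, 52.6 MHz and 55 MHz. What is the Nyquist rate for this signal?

Highest-frequency component: 55 MHz.
Nyquist rate = 2 × 55 MHz = 110 MHz.

110 MHz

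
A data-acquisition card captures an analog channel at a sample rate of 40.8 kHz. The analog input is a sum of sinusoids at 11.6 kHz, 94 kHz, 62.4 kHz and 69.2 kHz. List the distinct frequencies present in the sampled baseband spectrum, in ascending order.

fs/2 = 20.4 kHz.
11.6 kHz ≤ fs/2 = 20.4 kHz, passes unchanged.
94 kHz mod fs = 12.4 kHz.
12.4 kHz ≤ fs/2 = 20.4 kHz, appears at 12.4 kHz.
62.4 kHz mod fs = 21.6 kHz.
21.6 kHz > fs/2 = 20.4 kHz, folds to fs − 21.6 kHz = 19.2 kHz.
69.2 kHz mod fs = 28.4 kHz.
28.4 kHz > fs/2 = 20.4 kHz, folds to fs − 28.4 kHz = 12.4 kHz.
Distinct values: {11.6 kHz, 12.4 kHz, 19.2 kHz}.

11.6 kHz, 12.4 kHz, 19.2 kHz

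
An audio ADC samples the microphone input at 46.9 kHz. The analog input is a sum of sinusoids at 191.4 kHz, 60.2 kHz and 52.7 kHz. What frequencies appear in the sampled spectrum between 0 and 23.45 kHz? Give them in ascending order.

fs/2 = 23.45 kHz.
191.4 kHz mod fs = 3.8 kHz.
3.8 kHz ≤ fs/2 = 23.45 kHz, appears at 3.8 kHz.
60.2 kHz mod fs = 13.3 kHz.
13.3 kHz ≤ fs/2 = 23.45 kHz, appears at 13.3 kHz.
52.7 kHz mod fs = 5.8 kHz.
5.8 kHz ≤ fs/2 = 23.45 kHz, appears at 5.8 kHz.
Distinct values: {3.8 kHz, 5.8 kHz, 13.3 kHz}.

3.8 kHz, 5.8 kHz, 13.3 kHz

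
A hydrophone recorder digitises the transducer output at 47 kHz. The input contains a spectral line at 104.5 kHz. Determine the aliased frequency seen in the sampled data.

10.5 kHz

104.5 kHz mod fs = 10.5 kHz.
10.5 kHz ≤ fs/2 = 23.5 kHz, appears at 10.5 kHz.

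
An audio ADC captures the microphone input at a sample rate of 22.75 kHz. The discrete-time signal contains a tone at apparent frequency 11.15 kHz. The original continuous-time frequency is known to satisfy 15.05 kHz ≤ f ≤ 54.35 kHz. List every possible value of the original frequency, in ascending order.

33.9 kHz, 34.35 kHz

Frequencies that alias to 11.15 kHz are k·fs ± 11.15 kHz for integer k ≥ 0.
k=0: 11.15 kHz.
k=1: 11.6 kHz, 33.9 kHz.
k=2: 34.35 kHz, 56.65 kHz.
k=3: 57.1 kHz, 79.4 kHz.
Within [15.05 kHz, 54.35 kHz]: 33.9 kHz, 34.35 kHz.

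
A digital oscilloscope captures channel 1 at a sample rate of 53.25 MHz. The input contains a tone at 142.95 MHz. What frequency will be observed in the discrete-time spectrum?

142.95 MHz mod fs = 36.45 MHz.
36.45 MHz > fs/2 = 26.625 MHz, folds to fs − 36.45 MHz = 16.8 MHz.

16.8 MHz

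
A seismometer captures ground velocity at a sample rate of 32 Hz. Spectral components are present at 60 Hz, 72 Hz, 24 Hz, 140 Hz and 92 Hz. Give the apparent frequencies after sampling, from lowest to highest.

4 Hz, 8 Hz, 12 Hz

fs/2 = 16 Hz.
60 Hz mod fs = 28 Hz.
28 Hz > fs/2 = 16 Hz, folds to fs − 28 Hz = 4 Hz.
72 Hz mod fs = 8 Hz.
8 Hz ≤ fs/2 = 16 Hz, appears at 8 Hz.
24 Hz > fs/2 = 16 Hz, folds to fs − 24 Hz = 8 Hz.
140 Hz mod fs = 12 Hz.
12 Hz ≤ fs/2 = 16 Hz, appears at 12 Hz.
92 Hz mod fs = 28 Hz.
28 Hz > fs/2 = 16 Hz, folds to fs − 28 Hz = 4 Hz.
Distinct values: {4 Hz, 8 Hz, 12 Hz}.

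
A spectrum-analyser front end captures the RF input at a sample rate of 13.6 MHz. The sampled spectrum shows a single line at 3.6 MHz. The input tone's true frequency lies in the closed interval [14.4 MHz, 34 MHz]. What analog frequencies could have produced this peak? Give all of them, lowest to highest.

17.2 MHz, 23.6 MHz, 30.8 MHz

Frequencies that alias to 3.6 MHz are k·fs ± 3.6 MHz for integer k ≥ 0.
k=0: 3.6 MHz.
k=1: 10 MHz, 17.2 MHz.
k=2: 23.6 MHz, 30.8 MHz.
k=3: 37.2 MHz, 44.4 MHz.
Within [14.4 MHz, 34 MHz]: 17.2 MHz, 23.6 MHz, 30.8 MHz.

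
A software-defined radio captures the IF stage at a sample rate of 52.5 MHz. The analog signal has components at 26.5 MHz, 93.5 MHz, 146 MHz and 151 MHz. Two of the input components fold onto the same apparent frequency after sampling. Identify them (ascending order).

fs/2 = 26.25 MHz.
26.5 MHz > fs/2 = 26.25 MHz, folds to fs − 26.5 MHz = 26 MHz.
93.5 MHz mod fs = 41 MHz.
41 MHz > fs/2 = 26.25 MHz, folds to fs − 41 MHz = 11.5 MHz.
146 MHz mod fs = 41 MHz.
41 MHz > fs/2 = 26.25 MHz, folds to fs − 41 MHz = 11.5 MHz.
151 MHz mod fs = 46 MHz.
46 MHz > fs/2 = 26.25 MHz, folds to fs − 46 MHz = 6.5 MHz.
93.5 MHz and 146 MHz both map to 11.5 MHz.

93.5 MHz, 146 MHz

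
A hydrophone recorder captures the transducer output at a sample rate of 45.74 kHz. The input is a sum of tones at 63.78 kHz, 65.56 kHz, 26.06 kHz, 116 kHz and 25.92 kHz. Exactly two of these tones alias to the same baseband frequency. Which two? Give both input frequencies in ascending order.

25.92 kHz, 65.56 kHz

fs/2 = 22.87 kHz.
63.78 kHz mod fs = 18.04 kHz.
18.04 kHz ≤ fs/2 = 22.87 kHz, appears at 18.04 kHz.
65.56 kHz mod fs = 19.82 kHz.
19.82 kHz ≤ fs/2 = 22.87 kHz, appears at 19.82 kHz.
26.06 kHz > fs/2 = 22.87 kHz, folds to fs − 26.06 kHz = 19.68 kHz.
116 kHz mod fs = 24.52 kHz.
24.52 kHz > fs/2 = 22.87 kHz, folds to fs − 24.52 kHz = 21.22 kHz.
25.92 kHz > fs/2 = 22.87 kHz, folds to fs − 25.92 kHz = 19.82 kHz.
25.92 kHz and 65.56 kHz both map to 19.82 kHz.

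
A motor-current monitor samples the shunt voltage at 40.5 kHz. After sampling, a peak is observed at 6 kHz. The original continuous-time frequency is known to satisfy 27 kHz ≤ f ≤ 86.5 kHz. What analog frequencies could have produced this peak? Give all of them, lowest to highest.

Frequencies that alias to 6 kHz are k·fs ± 6 kHz for integer k ≥ 0.
k=0: 6 kHz.
k=1: 34.5 kHz, 46.5 kHz.
k=2: 75 kHz, 87 kHz.
k=3: 115.5 kHz, 127.5 kHz.
Within [27 kHz, 86.5 kHz]: 34.5 kHz, 46.5 kHz, 75 kHz.

34.5 kHz, 46.5 kHz, 75 kHz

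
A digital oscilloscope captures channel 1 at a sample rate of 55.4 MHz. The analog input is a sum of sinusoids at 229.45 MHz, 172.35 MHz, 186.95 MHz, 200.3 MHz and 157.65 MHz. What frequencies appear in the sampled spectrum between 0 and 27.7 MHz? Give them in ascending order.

6.15 MHz, 7.85 MHz, 8.55 MHz, 20.75 MHz, 21.3 MHz

fs/2 = 27.7 MHz.
229.45 MHz mod fs = 7.85 MHz.
7.85 MHz ≤ fs/2 = 27.7 MHz, appears at 7.85 MHz.
172.35 MHz mod fs = 6.15 MHz.
6.15 MHz ≤ fs/2 = 27.7 MHz, appears at 6.15 MHz.
186.95 MHz mod fs = 20.75 MHz.
20.75 MHz ≤ fs/2 = 27.7 MHz, appears at 20.75 MHz.
200.3 MHz mod fs = 34.1 MHz.
34.1 MHz > fs/2 = 27.7 MHz, folds to fs − 34.1 MHz = 21.3 MHz.
157.65 MHz mod fs = 46.85 MHz.
46.85 MHz > fs/2 = 27.7 MHz, folds to fs − 46.85 MHz = 8.55 MHz.
Distinct values: {6.15 MHz, 7.85 MHz, 8.55 MHz, 20.75 MHz, 21.3 MHz}.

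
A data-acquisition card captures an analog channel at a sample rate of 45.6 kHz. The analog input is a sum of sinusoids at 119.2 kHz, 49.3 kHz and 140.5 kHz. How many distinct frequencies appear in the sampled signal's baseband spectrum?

2

fs/2 = 22.8 kHz.
119.2 kHz mod fs = 28 kHz.
28 kHz > fs/2 = 22.8 kHz, folds to fs − 28 kHz = 17.6 kHz.
49.3 kHz mod fs = 3.7 kHz.
3.7 kHz ≤ fs/2 = 22.8 kHz, appears at 3.7 kHz.
140.5 kHz mod fs = 3.7 kHz.
3.7 kHz ≤ fs/2 = 22.8 kHz, appears at 3.7 kHz.
Distinct values: {3.7 kHz, 17.6 kHz} → 2.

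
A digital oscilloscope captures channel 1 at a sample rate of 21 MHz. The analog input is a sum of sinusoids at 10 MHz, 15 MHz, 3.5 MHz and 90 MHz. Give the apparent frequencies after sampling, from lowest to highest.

fs/2 = 10.5 MHz.
10 MHz ≤ fs/2 = 10.5 MHz, passes unchanged.
15 MHz > fs/2 = 10.5 MHz, folds to fs − 15 MHz = 6 MHz.
3.5 MHz ≤ fs/2 = 10.5 MHz, passes unchanged.
90 MHz mod fs = 6 MHz.
6 MHz ≤ fs/2 = 10.5 MHz, appears at 6 MHz.
Distinct values: {3.5 MHz, 6 MHz, 10 MHz}.

3.5 MHz, 6 MHz, 10 MHz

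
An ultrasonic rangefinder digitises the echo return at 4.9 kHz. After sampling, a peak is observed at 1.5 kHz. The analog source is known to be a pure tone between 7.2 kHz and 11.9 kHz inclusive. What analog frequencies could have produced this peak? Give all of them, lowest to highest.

Frequencies that alias to 1.5 kHz are k·fs ± 1.5 kHz for integer k ≥ 0.
k=0: 1.5 kHz.
k=1: 3.4 kHz, 6.4 kHz.
k=2: 8.3 kHz, 11.3 kHz.
k=3: 13.2 kHz, 16.2 kHz.
Within [7.2 kHz, 11.9 kHz]: 8.3 kHz, 11.3 kHz.

8.3 kHz, 11.3 kHz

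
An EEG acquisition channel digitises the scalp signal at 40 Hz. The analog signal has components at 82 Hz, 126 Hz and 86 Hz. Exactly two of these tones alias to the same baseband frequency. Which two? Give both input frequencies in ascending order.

86 Hz, 126 Hz

fs/2 = 20 Hz.
82 Hz mod fs = 2 Hz.
2 Hz ≤ fs/2 = 20 Hz, appears at 2 Hz.
126 Hz mod fs = 6 Hz.
6 Hz ≤ fs/2 = 20 Hz, appears at 6 Hz.
86 Hz mod fs = 6 Hz.
6 Hz ≤ fs/2 = 20 Hz, appears at 6 Hz.
86 Hz and 126 Hz both map to 6 Hz.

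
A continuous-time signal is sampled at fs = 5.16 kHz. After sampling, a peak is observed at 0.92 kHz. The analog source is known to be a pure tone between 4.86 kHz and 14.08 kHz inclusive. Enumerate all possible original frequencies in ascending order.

6.08 kHz, 9.4 kHz, 11.24 kHz

Frequencies that alias to 0.92 kHz are k·fs ± 0.92 kHz for integer k ≥ 0.
k=0: 0.92 kHz.
k=1: 4.24 kHz, 6.08 kHz.
k=2: 9.4 kHz, 11.24 kHz.
k=3: 14.56 kHz, 16.4 kHz.
Within [4.86 kHz, 14.08 kHz]: 6.08 kHz, 9.4 kHz, 11.24 kHz.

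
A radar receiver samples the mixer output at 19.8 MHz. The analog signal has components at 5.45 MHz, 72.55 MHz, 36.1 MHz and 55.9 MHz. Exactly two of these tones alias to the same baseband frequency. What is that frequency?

3.5 MHz

fs/2 = 9.9 MHz.
5.45 MHz ≤ fs/2 = 9.9 MHz, passes unchanged.
72.55 MHz mod fs = 13.15 MHz.
13.15 MHz > fs/2 = 9.9 MHz, folds to fs − 13.15 MHz = 6.65 MHz.
36.1 MHz mod fs = 16.3 MHz.
16.3 MHz > fs/2 = 9.9 MHz, folds to fs − 16.3 MHz = 3.5 MHz.
55.9 MHz mod fs = 16.3 MHz.
16.3 MHz > fs/2 = 9.9 MHz, folds to fs − 16.3 MHz = 3.5 MHz.
36.1 MHz and 55.9 MHz both map to 3.5 MHz.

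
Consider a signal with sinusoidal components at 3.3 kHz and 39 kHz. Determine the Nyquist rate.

78 kHz

Highest-frequency component: 39 kHz.
Nyquist rate = 2 × 39 kHz = 78 kHz.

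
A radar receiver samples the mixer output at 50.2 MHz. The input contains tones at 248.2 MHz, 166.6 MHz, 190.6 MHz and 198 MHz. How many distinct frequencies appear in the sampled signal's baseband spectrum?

fs/2 = 25.1 MHz.
248.2 MHz mod fs = 47.4 MHz.
47.4 MHz > fs/2 = 25.1 MHz, folds to fs − 47.4 MHz = 2.8 MHz.
166.6 MHz mod fs = 16 MHz.
16 MHz ≤ fs/2 = 25.1 MHz, appears at 16 MHz.
190.6 MHz mod fs = 40 MHz.
40 MHz > fs/2 = 25.1 MHz, folds to fs − 40 MHz = 10.2 MHz.
198 MHz mod fs = 47.4 MHz.
47.4 MHz > fs/2 = 25.1 MHz, folds to fs − 47.4 MHz = 2.8 MHz.
Distinct values: {2.8 MHz, 10.2 MHz, 16 MHz} → 3.

3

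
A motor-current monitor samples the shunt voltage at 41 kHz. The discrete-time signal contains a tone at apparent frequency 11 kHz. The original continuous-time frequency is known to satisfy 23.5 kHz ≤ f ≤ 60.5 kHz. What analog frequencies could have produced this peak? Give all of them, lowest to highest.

30 kHz, 52 kHz

Frequencies that alias to 11 kHz are k·fs ± 11 kHz for integer k ≥ 0.
k=0: 11 kHz.
k=1: 30 kHz, 52 kHz.
k=2: 71 kHz, 93 kHz.
Within [23.5 kHz, 60.5 kHz]: 30 kHz, 52 kHz.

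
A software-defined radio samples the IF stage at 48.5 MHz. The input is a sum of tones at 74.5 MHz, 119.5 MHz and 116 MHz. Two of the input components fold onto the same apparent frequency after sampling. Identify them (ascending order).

fs/2 = 24.25 MHz.
74.5 MHz mod fs = 26 MHz.
26 MHz > fs/2 = 24.25 MHz, folds to fs − 26 MHz = 22.5 MHz.
119.5 MHz mod fs = 22.5 MHz.
22.5 MHz ≤ fs/2 = 24.25 MHz, appears at 22.5 MHz.
116 MHz mod fs = 19 MHz.
19 MHz ≤ fs/2 = 24.25 MHz, appears at 19 MHz.
74.5 MHz and 119.5 MHz both map to 22.5 MHz.

74.5 MHz, 119.5 MHz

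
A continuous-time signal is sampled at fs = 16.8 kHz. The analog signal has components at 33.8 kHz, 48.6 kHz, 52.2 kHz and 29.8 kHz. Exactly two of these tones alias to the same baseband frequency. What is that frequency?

fs/2 = 8.4 kHz.
33.8 kHz mod fs = 0.2 kHz.
0.2 kHz ≤ fs/2 = 8.4 kHz, appears at 0.2 kHz.
48.6 kHz mod fs = 15 kHz.
15 kHz > fs/2 = 8.4 kHz, folds to fs − 15 kHz = 1.8 kHz.
52.2 kHz mod fs = 1.8 kHz.
1.8 kHz ≤ fs/2 = 8.4 kHz, appears at 1.8 kHz.
29.8 kHz mod fs = 13 kHz.
13 kHz > fs/2 = 8.4 kHz, folds to fs − 13 kHz = 3.8 kHz.
48.6 kHz and 52.2 kHz both map to 1.8 kHz.

1.8 kHz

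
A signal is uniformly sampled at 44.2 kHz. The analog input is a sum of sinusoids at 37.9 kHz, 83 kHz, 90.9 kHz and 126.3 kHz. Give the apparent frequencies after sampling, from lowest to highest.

fs/2 = 22.1 kHz.
37.9 kHz > fs/2 = 22.1 kHz, folds to fs − 37.9 kHz = 6.3 kHz.
83 kHz mod fs = 38.8 kHz.
38.8 kHz > fs/2 = 22.1 kHz, folds to fs − 38.8 kHz = 5.4 kHz.
90.9 kHz mod fs = 2.5 kHz.
2.5 kHz ≤ fs/2 = 22.1 kHz, appears at 2.5 kHz.
126.3 kHz mod fs = 37.9 kHz.
37.9 kHz > fs/2 = 22.1 kHz, folds to fs − 37.9 kHz = 6.3 kHz.
Distinct values: {2.5 kHz, 5.4 kHz, 6.3 kHz}.

2.5 kHz, 5.4 kHz, 6.3 kHz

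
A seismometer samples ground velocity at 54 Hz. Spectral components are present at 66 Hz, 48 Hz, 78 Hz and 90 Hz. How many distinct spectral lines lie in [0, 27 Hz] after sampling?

fs/2 = 27 Hz.
66 Hz mod fs = 12 Hz.
12 Hz ≤ fs/2 = 27 Hz, appears at 12 Hz.
48 Hz > fs/2 = 27 Hz, folds to fs − 48 Hz = 6 Hz.
78 Hz mod fs = 24 Hz.
24 Hz ≤ fs/2 = 27 Hz, appears at 24 Hz.
90 Hz mod fs = 36 Hz.
36 Hz > fs/2 = 27 Hz, folds to fs − 36 Hz = 18 Hz.
Distinct values: {6 Hz, 12 Hz, 18 Hz, 24 Hz} → 4.

4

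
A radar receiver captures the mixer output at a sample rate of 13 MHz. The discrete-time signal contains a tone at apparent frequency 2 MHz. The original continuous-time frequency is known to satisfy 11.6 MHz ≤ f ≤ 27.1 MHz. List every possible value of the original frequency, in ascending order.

15 MHz, 24 MHz

Frequencies that alias to 2 MHz are k·fs ± 2 MHz for integer k ≥ 0.
k=0: 2 MHz.
k=1: 11 MHz, 15 MHz.
k=2: 24 MHz, 28 MHz.
k=3: 37 MHz, 41 MHz.
Within [11.6 MHz, 27.1 MHz]: 15 MHz, 24 MHz.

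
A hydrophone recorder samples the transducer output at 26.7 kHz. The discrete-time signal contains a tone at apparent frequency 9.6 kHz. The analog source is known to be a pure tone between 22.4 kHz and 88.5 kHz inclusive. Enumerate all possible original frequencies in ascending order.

Frequencies that alias to 9.6 kHz are k·fs ± 9.6 kHz for integer k ≥ 0.
k=0: 9.6 kHz.
k=1: 17.1 kHz, 36.3 kHz.
k=2: 43.8 kHz, 63 kHz.
k=3: 70.5 kHz, 89.7 kHz.
k=4: 97.2 kHz, 116.4 kHz.
Within [22.4 kHz, 88.5 kHz]: 36.3 kHz, 43.8 kHz, 63 kHz, 70.5 kHz.

36.3 kHz, 43.8 kHz, 63 kHz, 70.5 kHz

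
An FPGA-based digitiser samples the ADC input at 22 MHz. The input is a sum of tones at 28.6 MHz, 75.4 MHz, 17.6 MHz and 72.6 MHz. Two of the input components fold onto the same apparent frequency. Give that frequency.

fs/2 = 11 MHz.
28.6 MHz mod fs = 6.6 MHz.
6.6 MHz ≤ fs/2 = 11 MHz, appears at 6.6 MHz.
75.4 MHz mod fs = 9.4 MHz.
9.4 MHz ≤ fs/2 = 11 MHz, appears at 9.4 MHz.
17.6 MHz > fs/2 = 11 MHz, folds to fs − 17.6 MHz = 4.4 MHz.
72.6 MHz mod fs = 6.6 MHz.
6.6 MHz ≤ fs/2 = 11 MHz, appears at 6.6 MHz.
28.6 MHz and 72.6 MHz both map to 6.6 MHz.

6.6 MHz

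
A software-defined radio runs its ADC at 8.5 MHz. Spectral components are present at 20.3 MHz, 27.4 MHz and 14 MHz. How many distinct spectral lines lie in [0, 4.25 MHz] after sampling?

3

fs/2 = 4.25 MHz.
20.3 MHz mod fs = 3.3 MHz.
3.3 MHz ≤ fs/2 = 4.25 MHz, appears at 3.3 MHz.
27.4 MHz mod fs = 1.9 MHz.
1.9 MHz ≤ fs/2 = 4.25 MHz, appears at 1.9 MHz.
14 MHz mod fs = 5.5 MHz.
5.5 MHz > fs/2 = 4.25 MHz, folds to fs − 5.5 MHz = 3 MHz.
Distinct values: {1.9 MHz, 3 MHz, 3.3 MHz} → 3.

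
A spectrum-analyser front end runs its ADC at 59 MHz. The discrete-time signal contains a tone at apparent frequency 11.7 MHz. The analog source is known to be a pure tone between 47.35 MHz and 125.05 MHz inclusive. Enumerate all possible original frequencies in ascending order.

70.7 MHz, 106.3 MHz

Frequencies that alias to 11.7 MHz are k·fs ± 11.7 MHz for integer k ≥ 0.
k=0: 11.7 MHz.
k=1: 47.3 MHz, 70.7 MHz.
k=2: 106.3 MHz, 129.7 MHz.
k=3: 165.3 MHz, 188.7 MHz.
Within [47.35 MHz, 125.05 MHz]: 70.7 MHz, 106.3 MHz.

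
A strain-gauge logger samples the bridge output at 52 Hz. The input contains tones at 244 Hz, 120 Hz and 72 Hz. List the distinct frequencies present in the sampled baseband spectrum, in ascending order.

fs/2 = 26 Hz.
244 Hz mod fs = 36 Hz.
36 Hz > fs/2 = 26 Hz, folds to fs − 36 Hz = 16 Hz.
120 Hz mod fs = 16 Hz.
16 Hz ≤ fs/2 = 26 Hz, appears at 16 Hz.
72 Hz mod fs = 20 Hz.
20 Hz ≤ fs/2 = 26 Hz, appears at 20 Hz.
Distinct values: {16 Hz, 20 Hz}.

16 Hz, 20 Hz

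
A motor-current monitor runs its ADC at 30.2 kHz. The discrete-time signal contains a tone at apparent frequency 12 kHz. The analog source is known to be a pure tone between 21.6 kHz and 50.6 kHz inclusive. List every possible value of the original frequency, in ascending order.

42.2 kHz, 48.4 kHz

Frequencies that alias to 12 kHz are k·fs ± 12 kHz for integer k ≥ 0.
k=0: 12 kHz.
k=1: 18.2 kHz, 42.2 kHz.
k=2: 48.4 kHz, 72.4 kHz.
k=3: 78.6 kHz, 102.6 kHz.
Within [21.6 kHz, 50.6 kHz]: 42.2 kHz, 48.4 kHz.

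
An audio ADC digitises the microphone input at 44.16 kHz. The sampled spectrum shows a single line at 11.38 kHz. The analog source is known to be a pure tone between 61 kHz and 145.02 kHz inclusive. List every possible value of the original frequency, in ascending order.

76.94 kHz, 99.7 kHz, 121.1 kHz, 143.86 kHz

Frequencies that alias to 11.38 kHz are k·fs ± 11.38 kHz for integer k ≥ 0.
k=0: 11.38 kHz.
k=1: 32.78 kHz, 55.54 kHz.
k=2: 76.94 kHz, 99.7 kHz.
k=3: 121.1 kHz, 143.86 kHz.
k=4: 165.26 kHz, 188.02 kHz.
Within [61 kHz, 145.02 kHz]: 76.94 kHz, 99.7 kHz, 121.1 kHz, 143.86 kHz.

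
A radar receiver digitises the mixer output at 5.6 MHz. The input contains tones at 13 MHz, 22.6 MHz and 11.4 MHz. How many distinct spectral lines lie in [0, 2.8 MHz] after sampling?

fs/2 = 2.8 MHz.
13 MHz mod fs = 1.8 MHz.
1.8 MHz ≤ fs/2 = 2.8 MHz, appears at 1.8 MHz.
22.6 MHz mod fs = 0.2 MHz.
0.2 MHz ≤ fs/2 = 2.8 MHz, appears at 0.2 MHz.
11.4 MHz mod fs = 0.2 MHz.
0.2 MHz ≤ fs/2 = 2.8 MHz, appears at 0.2 MHz.
Distinct values: {0.2 MHz, 1.8 MHz} → 2.

2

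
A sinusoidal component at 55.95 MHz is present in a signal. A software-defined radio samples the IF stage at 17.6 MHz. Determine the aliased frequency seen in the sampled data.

3.15 MHz

55.95 MHz mod fs = 3.15 MHz.
3.15 MHz ≤ fs/2 = 8.8 MHz, appears at 3.15 MHz.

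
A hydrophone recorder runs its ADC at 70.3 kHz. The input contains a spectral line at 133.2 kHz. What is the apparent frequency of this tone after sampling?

7.4 kHz

133.2 kHz mod fs = 62.9 kHz.
62.9 kHz > fs/2 = 35.15 kHz, folds to fs − 62.9 kHz = 7.4 kHz.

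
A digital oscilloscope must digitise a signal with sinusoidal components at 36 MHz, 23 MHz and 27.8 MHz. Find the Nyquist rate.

72 MHz

Highest-frequency component: 36 MHz.
Nyquist rate = 2 × 36 MHz = 72 MHz.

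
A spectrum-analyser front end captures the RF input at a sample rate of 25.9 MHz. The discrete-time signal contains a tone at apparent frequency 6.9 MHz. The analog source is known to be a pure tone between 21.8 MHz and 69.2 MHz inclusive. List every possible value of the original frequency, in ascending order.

Frequencies that alias to 6.9 MHz are k·fs ± 6.9 MHz for integer k ≥ 0.
k=0: 6.9 MHz.
k=1: 19 MHz, 32.8 MHz.
k=2: 44.9 MHz, 58.7 MHz.
k=3: 70.8 MHz, 84.6 MHz.
Within [21.8 MHz, 69.2 MHz]: 32.8 MHz, 44.9 MHz, 58.7 MHz.

32.8 MHz, 44.9 MHz, 58.7 MHz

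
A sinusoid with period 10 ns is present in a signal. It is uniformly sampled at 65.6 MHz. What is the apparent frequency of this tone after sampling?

T = 10 ns → f = 1/T = 100 MHz.
100 MHz mod fs = 34.4 MHz.
34.4 MHz > fs/2 = 32.8 MHz, folds to fs − 34.4 MHz = 31.2 MHz.

31.2 MHz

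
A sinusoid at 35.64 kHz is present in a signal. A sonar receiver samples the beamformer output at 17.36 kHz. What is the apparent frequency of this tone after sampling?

35.64 kHz mod fs = 0.92 kHz.
0.92 kHz ≤ fs/2 = 8.68 kHz, appears at 0.92 kHz.

0.92 kHz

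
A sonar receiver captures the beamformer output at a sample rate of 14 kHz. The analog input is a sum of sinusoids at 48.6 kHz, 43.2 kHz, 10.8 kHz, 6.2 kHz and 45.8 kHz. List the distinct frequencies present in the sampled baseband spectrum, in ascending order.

fs/2 = 7 kHz.
48.6 kHz mod fs = 6.6 kHz.
6.6 kHz ≤ fs/2 = 7 kHz, appears at 6.6 kHz.
43.2 kHz mod fs = 1.2 kHz.
1.2 kHz ≤ fs/2 = 7 kHz, appears at 1.2 kHz.
10.8 kHz > fs/2 = 7 kHz, folds to fs − 10.8 kHz = 3.2 kHz.
6.2 kHz ≤ fs/2 = 7 kHz, passes unchanged.
45.8 kHz mod fs = 3.8 kHz.
3.8 kHz ≤ fs/2 = 7 kHz, appears at 3.8 kHz.
Distinct values: {1.2 kHz, 3.2 kHz, 3.8 kHz, 6.2 kHz, 6.6 kHz}.

1.2 kHz, 3.2 kHz, 3.8 kHz, 6.2 kHz, 6.6 kHz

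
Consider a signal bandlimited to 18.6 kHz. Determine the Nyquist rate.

37.2 kHz

Nyquist rate = 2 × 18.6 kHz = 37.2 kHz.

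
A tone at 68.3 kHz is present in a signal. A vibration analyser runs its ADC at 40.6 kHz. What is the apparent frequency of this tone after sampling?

68.3 kHz mod fs = 27.7 kHz.
27.7 kHz > fs/2 = 20.3 kHz, folds to fs − 27.7 kHz = 12.9 kHz.

12.9 kHz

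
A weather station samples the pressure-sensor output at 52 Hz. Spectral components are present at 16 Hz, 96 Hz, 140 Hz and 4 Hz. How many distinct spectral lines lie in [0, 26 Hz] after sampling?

3

fs/2 = 26 Hz.
16 Hz ≤ fs/2 = 26 Hz, passes unchanged.
96 Hz mod fs = 44 Hz.
44 Hz > fs/2 = 26 Hz, folds to fs − 44 Hz = 8 Hz.
140 Hz mod fs = 36 Hz.
36 Hz > fs/2 = 26 Hz, folds to fs − 36 Hz = 16 Hz.
4 Hz ≤ fs/2 = 26 Hz, passes unchanged.
Distinct values: {4 Hz, 8 Hz, 16 Hz} → 3.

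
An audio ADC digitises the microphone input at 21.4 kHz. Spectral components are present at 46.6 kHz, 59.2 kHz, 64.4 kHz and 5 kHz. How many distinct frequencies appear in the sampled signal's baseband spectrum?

3

fs/2 = 10.7 kHz.
46.6 kHz mod fs = 3.8 kHz.
3.8 kHz ≤ fs/2 = 10.7 kHz, appears at 3.8 kHz.
59.2 kHz mod fs = 16.4 kHz.
16.4 kHz > fs/2 = 10.7 kHz, folds to fs − 16.4 kHz = 5 kHz.
64.4 kHz mod fs = 0.2 kHz.
0.2 kHz ≤ fs/2 = 10.7 kHz, appears at 0.2 kHz.
5 kHz ≤ fs/2 = 10.7 kHz, passes unchanged.
Distinct values: {0.2 kHz, 3.8 kHz, 5 kHz} → 3.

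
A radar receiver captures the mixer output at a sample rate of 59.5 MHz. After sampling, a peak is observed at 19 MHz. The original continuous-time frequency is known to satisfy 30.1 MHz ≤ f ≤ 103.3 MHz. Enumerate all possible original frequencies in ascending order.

40.5 MHz, 78.5 MHz, 100 MHz

Frequencies that alias to 19 MHz are k·fs ± 19 MHz for integer k ≥ 0.
k=0: 19 MHz.
k=1: 40.5 MHz, 78.5 MHz.
k=2: 100 MHz, 138 MHz.
k=3: 159.5 MHz, 197.5 MHz.
Within [30.1 MHz, 103.3 MHz]: 40.5 MHz, 78.5 MHz, 100 MHz.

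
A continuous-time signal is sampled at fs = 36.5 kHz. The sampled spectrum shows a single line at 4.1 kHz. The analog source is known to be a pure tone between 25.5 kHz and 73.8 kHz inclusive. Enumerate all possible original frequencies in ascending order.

32.4 kHz, 40.6 kHz, 68.9 kHz

Frequencies that alias to 4.1 kHz are k·fs ± 4.1 kHz for integer k ≥ 0.
k=0: 4.1 kHz.
k=1: 32.4 kHz, 40.6 kHz.
k=2: 68.9 kHz, 77.1 kHz.
k=3: 105.4 kHz, 113.6 kHz.
Within [25.5 kHz, 73.8 kHz]: 32.4 kHz, 40.6 kHz, 68.9 kHz.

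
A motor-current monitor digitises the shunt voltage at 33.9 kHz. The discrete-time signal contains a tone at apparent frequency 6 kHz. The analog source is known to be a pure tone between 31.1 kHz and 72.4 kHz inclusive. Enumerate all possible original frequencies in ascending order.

Frequencies that alias to 6 kHz are k·fs ± 6 kHz for integer k ≥ 0.
k=0: 6 kHz.
k=1: 27.9 kHz, 39.9 kHz.
k=2: 61.8 kHz, 73.8 kHz.
k=3: 95.7 kHz, 107.7 kHz.
Within [31.1 kHz, 72.4 kHz]: 39.9 kHz, 61.8 kHz.

39.9 kHz, 61.8 kHz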